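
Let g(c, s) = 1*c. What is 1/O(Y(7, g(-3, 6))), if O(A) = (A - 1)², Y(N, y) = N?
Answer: 1/36 ≈ 0.027778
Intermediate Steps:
g(c, s) = c
O(A) = (-1 + A)²
1/O(Y(7, g(-3, 6))) = 1/((-1 + 7)²) = 1/(6²) = 1/36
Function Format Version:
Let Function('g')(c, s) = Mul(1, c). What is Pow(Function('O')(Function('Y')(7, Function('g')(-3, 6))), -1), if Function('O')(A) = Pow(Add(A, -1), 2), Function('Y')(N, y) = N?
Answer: Rational(1, 36) ≈ 0.027778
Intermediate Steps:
Function('g')(c, s) = c
Function('O')(A) = Pow(Add(-1, A), 2)
Pow(Function('O')(Function('Y')(7, Function('g')(-3, 6))), -1) = Pow(Pow(Add(-1, 7), 2), -1) = Pow(Pow(6, 2), -1) = Pow(36, -1) = Rational(1, 36)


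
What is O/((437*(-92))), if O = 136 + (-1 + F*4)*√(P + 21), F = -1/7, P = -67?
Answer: -34/10051 + 11*I*√46/281428 ≈ -0.0033827 + 0.0002651*I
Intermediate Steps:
F = -⅐ (F = -1*⅐ = -⅐ ≈ -0.14286)
O = 136 - 11*I*√46/7 (O = 136 + (-1 - ⅐*4)*√(-67 + 21) = 136 + (-1 - 4/7)*√(-46) = 136 - 11*I*√46/7 ≈ 136.0 - 10.658*I)
O/((437*(-92))) = (136 - 11*I*√46/7)/((437*(-92))) = (136 - 11*I*√46/7)/(-40204) = (136 - 11*I*√46/7)*(-1/40204) = -34/10051 + 11*I*√46/281428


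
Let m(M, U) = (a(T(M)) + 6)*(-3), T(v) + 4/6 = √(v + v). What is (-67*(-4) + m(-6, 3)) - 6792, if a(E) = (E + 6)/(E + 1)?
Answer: 10*(-3927*√3 + 659*I)/(-I + 6*√3) ≈ -6545.4 + 4.2904*I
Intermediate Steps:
T(v) = -⅔ + √2*√v (T(v) = -⅔ + √(v + v) = -⅔ + √(2*v) = -⅔ + √2*√v)
a(E) = (6 + E)/(1 + E)
m(M, U) = -18 - 3*(16/3 + √2*√M)/(⅓ + √2*√M) (m(M, U) = ((6 + (-⅔ + √2*√M))/(1 + (-⅔ + √2*√M)) + 6)*(-3) = ((16/3 + √2*√M)/(⅓ + √2*√M) + 6)*(-3) = (6 + (16/3 + √2*√M)/(⅓ + √2*√M))*(-3) = -18 - 3*(16/3 + √2*√M)/(⅓ + √2*√M))
(-67*(-4) + m(-6, 3)) - 6792 = (-67*(-4) + 3*(-22 - 21*√2*√(-6))/(1 + 3*√2*√(-6))) - 6792 = (268 + 3*(-22 - 21*√2*I*√6)/(1 + 3*√2*(I*√6))) - 6792 = (268 + 3*(-22 - 42*I*√3)/(1 + 6*I*√3)) - 6792 = -6524 + 3*(-22 - 42*I*√3)/(1 + 6*I*√3)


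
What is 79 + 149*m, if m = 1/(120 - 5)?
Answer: 9234/115 ≈ 80.296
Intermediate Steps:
m = 1/115 ≈ 0.0086956
79 + 149*m = 79 + 149*(1/115) = 79 + 149/115 = 9234/115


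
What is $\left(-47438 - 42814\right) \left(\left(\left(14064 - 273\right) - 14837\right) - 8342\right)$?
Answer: $847285776$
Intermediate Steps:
$\left(-47438 - 42814\right) \left(\left(\left(14064 - 273\right) - 14837\right) - 8342\right) = - 90252 \left(\left(13791 - 14837\right) - 8342\right) = - 90252 \left(-1046 - 8342\right) = \left(-90252\right) \left(-9388\right) = 847285776$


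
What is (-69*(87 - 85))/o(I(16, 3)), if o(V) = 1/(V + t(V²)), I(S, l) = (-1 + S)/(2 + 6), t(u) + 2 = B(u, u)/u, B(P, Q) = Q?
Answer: -483/4 ≈ -120.75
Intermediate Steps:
t(u) = -1 (t(u) = -2 + u/u = -2 + 1 = -1)
I(S, l) = -⅛ + S/8 (I(S, l) = (-1 + S)/8 = (-1 + S)*(⅛) = -⅛ + S/8)
o(V) = 1/(-1 + V) (o(V) = 1/(V - 1) = 1/(-1 + V))
(-69*(87 - 85))/o(I(16, 3)) = (-69*(87 - 85))/(1/(-1 + (-⅛ + (⅛)*16))) = (-69*2)/(1/(-1 + (-⅛ + 2))) = -138/(1/(-1 + 15/8)) = -138/(1/(7/8)) = -138/8/7 = -138*7/8 = -483/4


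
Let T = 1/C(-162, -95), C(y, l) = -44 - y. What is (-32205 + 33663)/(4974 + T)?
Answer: 172044/586933 ≈ 0.29312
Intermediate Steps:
T = 1/118 (T = 1/(-44 - 1*(-162)) = 1/(-44 + 162) = 1/118 ≈ 0.0084746)
(-32205 + 33663)/(4974 + T) = (-32205 + 33663)/(4974 + 1/118) = 1458/(586933/118) = 1458*(118/586933) = 172044/586933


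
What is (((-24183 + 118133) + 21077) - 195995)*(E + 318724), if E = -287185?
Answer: -2553649752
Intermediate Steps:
(((-24183 + 118133) + 21077) - 195995)*(E + 318724) = (((-24183 + 118133) + 21077) - 195995)*(-287185 + 318724) = ((93950 + 21077) - 195995)*31539 = (115027 - 195995)*31539 = -80968*31539 = -2553649752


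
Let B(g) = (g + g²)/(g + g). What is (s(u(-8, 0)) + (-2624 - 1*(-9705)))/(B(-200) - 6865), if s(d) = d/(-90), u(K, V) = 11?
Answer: -637279/626805 ≈ -1.0167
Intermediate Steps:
s(d) = -d/90 (s(d) = d*(-1/90) = -d/90)
B(g) = (g + g²)/(2*g) (B(g) = (g + g²)/((2*g)) = (g + g²)*(1/(2*g)) = (g + g²)/(2*g))
(s(u(-8, 0)) + (-2624 - 1*(-9705)))/(B(-200) - 6865) = (-1/90*11 + (-2624 - 1*(-9705)))/((½ + (½)*(-200)) - 6865) = (-11/90 + (-2624 + 9705))/((½ - 100) - 6865) = (-11/90 + 7081)/(-199/2 - 6865) = 637279/(90*(-13929/2)) = (637279/90)*(-2/13929) = -637279/626805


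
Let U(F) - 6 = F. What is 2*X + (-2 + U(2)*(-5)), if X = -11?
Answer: -64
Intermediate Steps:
U(F) = 6 + F
2*X + (-2 + U(2)*(-5)) = 2*(-11) + (-2 + (6 + 2)*(-5)) = -22 + (-2 + 8*(-5)) = -22 + (-2 - 40) = -22 - 42 = -64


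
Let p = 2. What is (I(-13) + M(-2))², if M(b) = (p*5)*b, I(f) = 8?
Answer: 144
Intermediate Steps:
M(b) = 10*b (M(b) = (2*5)*b = 10*b)
(I(-13) + M(-2))² = (8 + 10*(-2))² = (8 - 20)² = (-12)² = 144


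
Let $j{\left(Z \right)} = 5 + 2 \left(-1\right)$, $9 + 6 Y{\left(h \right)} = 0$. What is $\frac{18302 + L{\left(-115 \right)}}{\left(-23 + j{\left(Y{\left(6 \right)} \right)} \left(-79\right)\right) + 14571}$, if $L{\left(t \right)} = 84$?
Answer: $\frac{18386}{14311} \approx 1.2847$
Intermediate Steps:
$Y{\left(h \right)} = - \frac{3}{2}$ ($Y{\left(h \right)} = - \frac{3}{2} + \frac{1}{6} \cdot 0 = - \frac{3}{2} + 0 = - \frac{3}{2}$)
$j{\left(Z \right)} = 3$ ($j{\left(Z \right)} = 5 - 2 = 3$)
$\frac{18302 + L{\left(-115 \right)}}{\left(-23 + j{\left(Y{\left(6 \right)} \right)} \left(-79\right)\right) + 14571} = \frac{18302 + 84}{\left(-23 + 3 \left(-79\right)\right) + 14571} = \frac{18386}{\left(-23 - 237\right) + 14571} = \frac{18386}{-260 + 14571} = \frac{18386}{14311}$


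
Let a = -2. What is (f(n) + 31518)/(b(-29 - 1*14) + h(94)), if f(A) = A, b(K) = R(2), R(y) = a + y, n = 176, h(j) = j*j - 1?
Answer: 31694/8835 ≈ 3.5873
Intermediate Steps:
h(j) = -1 + j² (h(j) = j² - 1 = -1 + j²)
R(y) = -2 + y
b(K) = 0 (b(K) = -2 + 2 = 0)
(f(n) + 31518)/(b(-29 - 1*14) + h(94)) = (176 + 31518)/(0 + (-1 + 94²)) = 31694/(0 + (-1 + 8836)) = 31694/(0 + 8835) = 31694/8835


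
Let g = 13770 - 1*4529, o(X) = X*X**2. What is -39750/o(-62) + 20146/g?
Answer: 2584342819/1101194524 ≈ 2.3469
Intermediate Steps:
o(X) = X**3
g = 9241 (g = 13770 - 4529 = 9241)
-39750/o(-62) + 20146/g = -39750/((-62)**3) + 20146/9241 = -39750/(-238328) + 20146*(1/9241) = -39750*(-1/238328) + 20146/9241 = 19875/119164 + 20146/9241 = 2584342819/1101194524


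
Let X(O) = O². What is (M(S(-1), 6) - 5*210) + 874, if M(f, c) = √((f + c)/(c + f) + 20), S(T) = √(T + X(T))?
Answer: -176 + √21 ≈ -171.42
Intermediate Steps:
S(T) = √(T + T²)
M(f, c) = √21 (M(f, c) = √((c + f)/(c + f) + 20) = √(1 + 20) = √21)
(M(S(-1), 6) - 5*210) + 874 = (√21 - 5*210) + 874 = (√21 - 1050) + 874 = (-1050 + √21) + 874 = -176 + √21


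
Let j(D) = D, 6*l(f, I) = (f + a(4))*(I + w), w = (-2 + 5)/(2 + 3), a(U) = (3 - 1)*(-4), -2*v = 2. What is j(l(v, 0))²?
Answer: 81/100 ≈ 0.81000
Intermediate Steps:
v = -1 (v = -½*2 = -1)
a(U) = -8 (a(U) = 2*(-4) = -8)
w = ⅗ (w = 3/5 = 3*(⅕) = ⅗ ≈ 0.60000)
l(f, I) = (-8 + f)*(⅗ + I)/6 (l(f, I) = ((f - 8)*(I + ⅗))/6 = ((-8 + f)*(⅗ + I))/6 = (-8 + f)*(⅗ + I)/6)
j(l(v, 0))² = (-⅘ - 4/3*0 + (⅒)*(-1) + (⅙)*0*(-1))² = (-⅘ + 0 - ⅒ + 0)² = (-9/10)² = 81/100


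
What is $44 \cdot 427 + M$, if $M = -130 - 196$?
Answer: $18462$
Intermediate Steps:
$M = -326$
$44 \cdot 427 + M = 44 \cdot 427 - 326 = 18788 - 326 = 18462$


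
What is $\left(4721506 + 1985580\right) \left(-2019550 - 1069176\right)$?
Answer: $-20716350912436$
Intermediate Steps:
$\left(4721506 + 1985580\right) \left(-2019550 - 1069176\right) = 6707086 \left(-3088726\right) = -20716350912436$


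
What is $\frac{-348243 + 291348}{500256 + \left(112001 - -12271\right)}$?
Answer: $- \frac{18965}{208176} \approx -0.091101$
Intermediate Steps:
$\frac{-348243 + 291348}{500256 + \left(112001 - -12271\right)} = - \frac{56895}{500256 + \left(112001 + 12271\right)} = - \frac{56895}{500256 + 124272} = - \frac{56895}{624528} = \left(-56895\right) \frac{1}{624528} = - \frac{18965}{208176}$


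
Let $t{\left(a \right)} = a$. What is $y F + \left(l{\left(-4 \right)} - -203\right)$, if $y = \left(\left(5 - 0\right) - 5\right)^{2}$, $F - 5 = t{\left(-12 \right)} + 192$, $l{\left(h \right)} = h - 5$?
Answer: $194$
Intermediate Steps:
$l{\left(h \right)} = -5 + h$ ($l{\left(h \right)} = h - 5 = -5 + h$)
$F = 185$ ($F = 5 + \left(-12 + 192\right) = 5 + 180 = 185$)
$y = 0$ ($y = \left(\left(5 + 0\right) - 5\right)^{2} = \left(5 - 5\right)^{2} = 0^{2} = 0$)
$y F + \left(l{\left(-4 \right)} - -203\right) = 0 \cdot 185 - -194 = 0 + \left(-9 + 203\right) = 0 + 194 = 194$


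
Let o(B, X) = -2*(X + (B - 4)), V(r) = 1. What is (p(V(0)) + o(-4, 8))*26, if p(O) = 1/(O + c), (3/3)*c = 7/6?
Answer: 12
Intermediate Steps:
o(B, X) = 8 - 2*B - 2*X (o(B, X) = -2*(X + (-4 + B)) = -2*(-4 + B + X) = 8 - 2*B - 2*X)
c = 7/6 ≈ 1.1667
p(O) = 1/(7/6 + O) (p(O) = 1/(O + 7/6) = 1/(7/6 + O))
(p(V(0)) + o(-4, 8))*26 = (6/(7 + 6*1) + (8 - 2*(-4) - 2*8))*26 = (6/(7 + 6) + (8 + 8 - 16))*26 = (6/13 + 0)*26 = (6/13)*26 = 12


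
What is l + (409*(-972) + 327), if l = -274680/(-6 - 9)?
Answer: -378909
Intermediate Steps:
l = 18312 (l = -274680/(-15) = -274680*(-1/15) = 18312)
l + (409*(-972) + 327) = 18312 + (409*(-972) + 327) = 18312 + (-397548 + 327) = 18312 - 397221 = -378909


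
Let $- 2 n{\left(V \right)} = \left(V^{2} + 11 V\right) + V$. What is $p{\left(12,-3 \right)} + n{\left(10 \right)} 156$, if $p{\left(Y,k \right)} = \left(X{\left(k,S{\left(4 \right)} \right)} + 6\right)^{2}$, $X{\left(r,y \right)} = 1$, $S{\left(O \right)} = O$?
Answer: $-17111$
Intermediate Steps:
$n{\left(V \right)} = - 6 V - \frac{V^{2}}{2}$ ($n{\left(V \right)} = - \frac{\left(V^{2} + 11 V\right) + V}{2} = - \frac{V^{2} + 12 V}{2} = - 6 V - \frac{V^{2}}{2}$)
$p{\left(Y,k \right)} = 49$ ($p{\left(Y,k \right)} = \left(1 + 6\right)^{2} = 7^{2} = 49$)
$p{\left(12,-3 \right)} + n{\left(10 \right)} 156 = 49 + \left(- \frac{1}{2}\right) 10 \left(12 + 10\right) 156 = 49 + \left(- \frac{1}{2}\right) 10 \cdot 22 \cdot 156 = 49 - 17160 = -17111$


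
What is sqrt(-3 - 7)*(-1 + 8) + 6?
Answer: 6 + 7*I*sqrt(10) ≈ 6.0 + 22.136*I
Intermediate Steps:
sqrt(-3 - 7)*(-1 + 8) + 6 = sqrt(-10)*7 + 6 = (I*sqrt(10))*7 + 6 = 7*I*sqrt(10) + 6 = 6 + 7*I*sqrt(10)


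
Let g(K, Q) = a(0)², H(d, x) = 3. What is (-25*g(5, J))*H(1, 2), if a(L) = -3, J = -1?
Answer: -675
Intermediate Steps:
g(K, Q) = 9 (g(K, Q) = (-3)² = 9)
(-25*g(5, J))*H(1, 2) = -25*9*3 = -225*3 = -675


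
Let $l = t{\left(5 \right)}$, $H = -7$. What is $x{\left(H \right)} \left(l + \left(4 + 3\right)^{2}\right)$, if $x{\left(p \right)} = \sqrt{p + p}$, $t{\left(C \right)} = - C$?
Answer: $44 i \sqrt{14} \approx 164.63 i$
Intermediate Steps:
$x{\left(p \right)} = \sqrt{2} \sqrt{p}$ ($x{\left(p \right)} = \sqrt{2 p} = \sqrt{2} \sqrt{p}$)
$l = -5$ ($l = \left(-1\right) 5 = -5$)
$x{\left(H \right)} \left(l + \left(4 + 3\right)^{2}\right) = \sqrt{2} \sqrt{-7} \left(-5 + \left(4 + 3\right)^{2}\right) = \sqrt{2} i \sqrt{7} \left(-5 + 7^{2}\right) = i \sqrt{14} \left(-5 + 49\right) = i \sqrt{14} \cdot 44 = 44 i \sqrt{14}$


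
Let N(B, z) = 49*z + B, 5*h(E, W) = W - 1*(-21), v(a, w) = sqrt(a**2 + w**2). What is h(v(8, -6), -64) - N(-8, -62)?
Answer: 15187/5 ≈ 3037.4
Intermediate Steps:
h(E, W) = 21/5 + W/5 (h(E, W) = (W - 1*(-21))/5 = (W + 21)/5 = (21 + W)/5 = 21/5 + W/5)
N(B, z) = B + 49*z
h(v(8, -6), -64) - N(-8, -62) = (21/5 + (1/5)*(-64)) - (-8 + 49*(-62)) = (21/5 - 64/5) - (-8 - 3038) = -43/5 - 1*(-3046) = -43/5 + 3046 = 15187/5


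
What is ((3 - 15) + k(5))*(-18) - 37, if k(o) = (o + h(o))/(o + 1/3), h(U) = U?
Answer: 581/4 ≈ 145.25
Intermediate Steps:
k(o) = 2*o/(1/3 + o) (k(o) = (o + o)/(o + 1/3) = (2*o)/(o + 1/3) = (2*o)/(1/3 + o) = 2*o/(1/3 + o))
((3 - 15) + k(5))*(-18) - 37 = ((3 - 15) + 6*5/(1 + 3*5))*(-18) - 37 = (-12 + 6*5/(1 + 15))*(-18) - 37 = (-12 + 6*5/16)*(-18) - 37 = (-12 + 6*5*(1/16))*(-18) - 37 = (-12 + 15/8)*(-18) - 37 = -81/8*(-18) - 37 = 729/4 - 37 = 581/4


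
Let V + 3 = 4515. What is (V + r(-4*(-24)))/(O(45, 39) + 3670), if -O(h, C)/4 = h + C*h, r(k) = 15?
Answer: -4527/3530 ≈ -1.2824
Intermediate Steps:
O(h, C) = -4*h - 4*C*h (O(h, C) = -4*(h + C*h) = -4*h - 4*C*h)
V = 4512 (V = -3 + 4515 = 4512)
(V + r(-4*(-24)))/(O(45, 39) + 3670) = (4512 + 15)/(-4*45*(1 + 39) + 3670) = 4527/(-4*45*40 + 3670) = 4527/(-7200 + 3670) = 4527/(-3530) = 4527*(-1/3530) = -4527/3530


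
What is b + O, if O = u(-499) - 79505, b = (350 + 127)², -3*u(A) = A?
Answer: 444571/3 ≈ 1.4819e+5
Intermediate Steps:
u(A) = -A/3
b = 227529 (b = 477² = 227529)
O = -238016/3 (O = -⅓*(-499) - 79505 = 499/3 - 79505 = -238016/3 ≈ -79339.)
b + O = 227529 - 238016/3 = 444571/3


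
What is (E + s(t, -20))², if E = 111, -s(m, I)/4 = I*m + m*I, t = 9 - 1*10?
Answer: 2401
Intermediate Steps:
t = -1 (t = 9 - 10 = -1)
s(m, I) = -8*I*m (s(m, I) = -4*(I*m + m*I) = -4*(I*m + I*m) = -8*I*m)
(E + s(t, -20))² = (111 - 8*(-20)*(-1))² = (111 - 160)² = (-49)² = 2401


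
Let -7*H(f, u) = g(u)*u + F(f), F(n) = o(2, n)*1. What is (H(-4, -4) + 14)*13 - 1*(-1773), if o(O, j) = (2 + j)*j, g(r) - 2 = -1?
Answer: 13633/7 ≈ 1947.6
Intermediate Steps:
g(r) = 1 (g(r) = 2 - 1 = 1)
o(O, j) = j*(2 + j)
F(n) = n*(2 + n) (F(n) = (n*(2 + n))*1 = n*(2 + n))
H(f, u) = -u/7 - f*(2 + f)/7 (H(f, u) = -(1*u + f*(2 + f))/7 = -(u + f*(2 + f))/7 = -u/7 - f*(2 + f)/7)
(H(-4, -4) + 14)*13 - 1*(-1773) = ((-⅐*(-4) - ⅐*(-4)*(2 - 4)) + 14)*13 - 1*(-1773) = ((4/7 - ⅐*(-4)*(-2)) + 14)*13 + 1773 = ((4/7 - 8/7) + 14)*13 + 1773 = (-4/7 + 14)*13 + 1773 = (94/7)*13 + 1773 = 1222/7 + 1773 = 13633/7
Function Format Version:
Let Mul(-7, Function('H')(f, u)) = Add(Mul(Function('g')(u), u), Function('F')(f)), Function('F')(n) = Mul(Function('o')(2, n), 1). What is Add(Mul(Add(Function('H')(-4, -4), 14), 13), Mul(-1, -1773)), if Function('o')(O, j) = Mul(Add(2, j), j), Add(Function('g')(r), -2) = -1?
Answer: Rational(13633, 7) ≈ 1947.6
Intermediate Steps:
Function('g')(r) = 1 (Function('g')(r) = Add(2, -1) = 1)
Function('o')(O, j) = Mul(j, Add(2, j))
Function('F')(n) = Mul(n, Add(2, n)) (Function('F')(n) = Mul(Mul(n, Add(2, n)), 1) = Mul(n, Add(2, n)))
Function('H')(f, u) = Add(Mul(Rational(-1, 7), u), Mul(Rational(-1, 7), f, Add(2, f))) (Function('H')(f, u) = Mul(Rational(-1, 7), Add(Mul(1, u), Mul(f, Add(2, f)))) = Mul(Rational(-1, 7), Add(u, Mul(f, Add(2, f)))) = Add(Mul(Rational(-1, 7), u), Mul(Rational(-1, 7), f, Add(2, f))))
Add(Mul(Add(Function('H')(-4, -4), 14), 13), Mul(-1, -1773)) = Add(Mul(Add(Add(Mul(Rational(-1, 7), -4), Mul(Rational(-1, 7), -4, Add(2, -4))), 14), 13), Mul(-1, -1773)) = Add(Mul(Add(Add(Rational(4, 7), Mul(Rational(-1, 7), -4, -2)), 14), 13), 1773) = Add(Mul(Add(Add(Rational(4, 7), Rational(-8, 7)), 14), 13), 1773) = Add(Mul(Add(Rational(-4, 7), 14), 13), 1773) = Add(Mul(Rational(94, 7), 13), 1773) = Add(Rational(1222, 7), 1773) = Rational(13633, 7)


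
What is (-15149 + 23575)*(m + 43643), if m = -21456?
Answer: 186947662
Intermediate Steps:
(-15149 + 23575)*(m + 43643) = (-15149 + 23575)*(-21456 + 43643) = 8426*22187 = 186947662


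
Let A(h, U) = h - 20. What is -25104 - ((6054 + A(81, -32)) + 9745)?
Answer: -40964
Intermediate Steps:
A(h, U) = -20 + h
-25104 - ((6054 + A(81, -32)) + 9745) = -25104 - ((6054 + (-20 + 81)) + 9745) = -25104 - ((6054 + 61) + 9745) = -25104 - (6115 + 9745) = -25104 - 1*15860 = -25104 - 15860 = -40964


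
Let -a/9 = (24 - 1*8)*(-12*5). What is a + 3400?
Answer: 12040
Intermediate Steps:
a = 8640 (a = -9*(24 - 1*8)*(-12*5) = -9*(24 - 8)*(-60) = -144*(-60) = -9*(-960) = 8640)
a + 3400 = 8640 + 3400 = 12040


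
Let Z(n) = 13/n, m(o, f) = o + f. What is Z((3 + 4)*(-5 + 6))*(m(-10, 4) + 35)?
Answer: 377/7 ≈ 53.857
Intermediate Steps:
m(o, f) = f + o
Z((3 + 4)*(-5 + 6))*(m(-10, 4) + 35) = (13/(((3 + 4)*(-5 + 6))))*((4 - 10) + 35) = (13/((7*1)))*(-6 + 35) = (13/7)*29 = 377/7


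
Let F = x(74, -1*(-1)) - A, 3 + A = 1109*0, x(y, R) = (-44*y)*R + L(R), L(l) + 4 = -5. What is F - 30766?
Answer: -34028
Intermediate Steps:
L(l) = -9 (L(l) = -4 - 5 = -9)
x(y, R) = -9 - 44*R*y (x(y, R) = (-44*y)*R - 9 = -44*R*y - 9 = -9 - 44*R*y)
A = -3 (A = -3 + 1109*0 = -3 + 0 = -3)
F = -3262 (F = (-9 - 44*(-1*(-1))*74) - 1*(-3) = (-9 - 44*1*74) + 3 = (-9 - 3256) + 3 = -3265 + 3 = -3262)
F - 30766 = -3262 - 30766 = -34028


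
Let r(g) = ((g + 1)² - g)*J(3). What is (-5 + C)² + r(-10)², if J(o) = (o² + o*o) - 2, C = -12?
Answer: 2120225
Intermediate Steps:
J(o) = -2 + 2*o² (J(o) = (o² + o²) - 2 = 2*o² - 2 = -2 + 2*o²)
r(g) = -16*g + 16*(1 + g)² (r(g) = ((g + 1)² - g)*(-2 + 2*3²) = ((1 + g)² - g)*(-2 + 2*9) = ((1 + g)² - g)*(-2 + 18) = ((1 + g)² - g)*16 = -16*g + 16*(1 + g)²)
(-5 + C)² + r(-10)² = (-5 - 12)² + (-16*(-10) + 16*(1 - 10)²)² = (-17)² + (160 + 16*(-9)²)² = 289 + (160 + 16*81)² = 289 + (160 + 1296)² = 289 + 1456² = 289 + 2119936 = 2120225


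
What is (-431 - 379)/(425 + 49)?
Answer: -135/79 ≈ -1.7089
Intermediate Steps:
(-431 - 379)/(425 + 49) = -810/474 = -810*1/474 = -135/79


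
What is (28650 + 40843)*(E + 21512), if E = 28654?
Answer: 3486185838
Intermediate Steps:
(28650 + 40843)*(E + 21512) = (28650 + 40843)*(28654 + 21512) = 69493*50166 = 3486185838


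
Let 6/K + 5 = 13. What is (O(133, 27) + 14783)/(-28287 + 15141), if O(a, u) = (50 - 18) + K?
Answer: -59263/52584 ≈ -1.1270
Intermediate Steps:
K = ¾ (K = 6/(-5 + 13) = 6/8 = 6*(⅛) = ¾ ≈ 0.75000)
O(a, u) = 131/4 (O(a, u) = (50 - 18) + ¾ = 32 + ¾ = 131/4)
(O(133, 27) + 14783)/(-28287 + 15141) = (131/4 + 14783)/(-28287 + 15141) = (59263/4)/(-13146) = (59263/4)*(-1/13146) = -59263/52584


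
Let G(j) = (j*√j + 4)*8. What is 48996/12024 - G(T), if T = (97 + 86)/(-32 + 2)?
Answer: -9327/334 + 122*I*√610/25 ≈ -27.925 + 120.53*I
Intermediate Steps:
T = -61/10 (T = 183/(-30) = 183*(-1/30) = -61/10 ≈ -6.1000)
G(j) = 32 + 8*j^(3/2) (G(j) = (j^(3/2) + 4)*8 = (4 + j^(3/2))*8 = 32 + 8*j^(3/2))
48996/12024 - G(T) = 48996/12024 - (32 + 8*(-61/10)^(3/2)) = 48996*(1/12024) - (32 + 8*(-61*I*√610/100)) = 1361/334 - (32 - 122*I*√610/25) = 1361/334 + (-32 + 122*I*√610/25) = -9327/334 + 122*I*√610/25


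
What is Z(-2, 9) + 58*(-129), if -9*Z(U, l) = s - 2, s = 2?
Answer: -7482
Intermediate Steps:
Z(U, l) = 0 (Z(U, l) = -(2 - 2)/9 = -1/9*0 = 0)
Z(-2, 9) + 58*(-129) = 0 + 58*(-129) = 0 - 7482 = -7482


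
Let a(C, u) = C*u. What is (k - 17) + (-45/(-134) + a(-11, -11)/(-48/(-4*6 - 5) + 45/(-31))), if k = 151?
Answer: 17870569/24522 ≈ 728.76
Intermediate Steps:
(k - 17) + (-45/(-134) + a(-11, -11)/(-48/(-4*6 - 5) + 45/(-31))) = (151 - 17) + (-45/(-134) + (-11*(-11))/(-48/(-4*6 - 5) + 45/(-31))) = 134 + (-45*(-1/134) + 121/(-48/(-24 - 5) + 45*(-1/31))) = 134 + (45/134 + 121/(-48/(-29) - 45/31)) = 134 + (45/134 + 121/(-48*(-1/29) - 45/31)) = 134 + (45/134 + 121/(48/29 - 45/31)) = 134 + (45/134 + 121/(183/899)) = 134 + (45/134 + 121*(899/183)) = 134 + (45/134 + 108779/183) = 134 + 14584621/24522 = 17870569/24522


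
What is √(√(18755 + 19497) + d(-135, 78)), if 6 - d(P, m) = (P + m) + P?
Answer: √(198 + 2*√9563) ≈ 19.839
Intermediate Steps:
d(P, m) = 6 - m - 2*P (d(P, m) = 6 - ((P + m) + P) = 6 - (m + 2*P) = 6 + (-m - 2*P) = 6 - m - 2*P)
√(√(18755 + 19497) + d(-135, 78)) = √(√(18755 + 19497) + (6 - 1*78 - 2*(-135))) = √(√38252 + (6 - 78 + 270)) = √(2*√9563 + 198) = √(198 + 2*√9563)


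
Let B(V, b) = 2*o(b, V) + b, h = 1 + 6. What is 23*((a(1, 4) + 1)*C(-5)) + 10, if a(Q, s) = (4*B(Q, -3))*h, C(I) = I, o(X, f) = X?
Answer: 28875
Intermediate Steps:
h = 7
B(V, b) = 3*b (B(V, b) = 2*b + b = 3*b)
a(Q, s) = -252 (a(Q, s) = (4*(3*(-3)))*7 = (4*(-9))*7 = -36*7 = -252)
23*((a(1, 4) + 1)*C(-5)) + 10 = 23*((-252 + 1)*(-5)) + 10 = 23*(-251*(-5)) + 10 = 23*1255 + 10 = 28865 + 10 = 28875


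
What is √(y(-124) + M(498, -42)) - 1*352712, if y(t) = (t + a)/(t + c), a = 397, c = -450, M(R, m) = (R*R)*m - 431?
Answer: -352712 + I*√70041214874/82 ≈ -3.5271e+5 + 3227.5*I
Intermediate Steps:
M(R, m) = -431 + m*R² (M(R, m) = R²*m - 431 = m*R² - 431 = -431 + m*R²)
y(t) = (397 + t)/(-450 + t) (y(t) = (t + 397)/(t - 450) = (397 + t)/(-450 + t))
√(y(-124) + M(498, -42)) - 1*352712 = √((397 - 124)/(-450 - 124) + (-431 - 42*498²)) - 1*352712 = √(273/(-574) + (-431 - 42*248004)) - 352712 = √(-1/574*273 + (-431 - 10416168)) - 352712 = √(-39/82 - 10416599) - 352712 = √(-854161157/82) - 352712 = I*√70041214874/82 - 352712 = -352712 + I*√70041214874/82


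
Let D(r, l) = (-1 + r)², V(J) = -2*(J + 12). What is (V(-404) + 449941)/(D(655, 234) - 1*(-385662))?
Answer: 450725/813378 ≈ 0.55414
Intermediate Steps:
V(J) = -24 - 2*J (V(J) = -2*(12 + J) = -24 - 2*J)
(V(-404) + 449941)/(D(655, 234) - 1*(-385662)) = ((-24 - 2*(-404)) + 449941)/((-1 + 655)² - 1*(-385662)) = ((-24 + 808) + 449941)/(654² + 385662) = (784 + 449941)/(427716 + 385662) = 450725/813378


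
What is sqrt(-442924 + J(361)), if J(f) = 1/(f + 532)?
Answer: I*sqrt(353209299983)/893 ≈ 665.53*I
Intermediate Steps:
J(f) = 1/(532 + f)
sqrt(-442924 + J(361)) = sqrt(-442924 + 1/(532 + 361)) = sqrt(-442924 + 1/893) = sqrt(-395531131/893) = I*sqrt(353209299983)/893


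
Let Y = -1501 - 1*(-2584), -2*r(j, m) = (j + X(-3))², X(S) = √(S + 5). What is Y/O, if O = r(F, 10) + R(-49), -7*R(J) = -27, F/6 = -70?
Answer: -234017889/19057038860 - 1114407*√2/19057038860 ≈ -0.012363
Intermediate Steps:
F = -420 (F = 6*(-70) = -420)
R(J) = 27/7 (R(J) = -⅐*(-27) = 27/7)
X(S) = √(5 + S)
r(j, m) = -(j + √2)²/2 (r(j, m) = -(j + √(5 - 3))²/2 = -(j + √2)²/2)
Y = 1083 (Y = -1501 + 2584 = 1083)
O = 27/7 - (-420 + √2)²/2 (O = -(-420 + √2)²/2 + 27/7 = 27/7 - (-420 + √2)²/2 ≈ -87603.)
Y/O = 1083/(-617380/7 + 420*√2)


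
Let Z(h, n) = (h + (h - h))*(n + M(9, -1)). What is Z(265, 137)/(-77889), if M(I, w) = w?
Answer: -36040/77889 ≈ -0.46271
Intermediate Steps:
Z(h, n) = h*(-1 + n) (Z(h, n) = (h + (h - h))*(n - 1) = (h + 0)*(-1 + n) = h*(-1 + n))
Z(265, 137)/(-77889) = (265*(-1 + 137))/(-77889) = (265*136)*(-1/77889) = 36040*(-1/77889) = -36040/77889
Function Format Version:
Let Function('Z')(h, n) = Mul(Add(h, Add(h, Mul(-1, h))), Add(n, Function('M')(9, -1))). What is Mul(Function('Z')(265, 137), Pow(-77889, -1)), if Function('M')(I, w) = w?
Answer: Rational(-36040, 77889) ≈ -0.46271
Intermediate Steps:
Function('Z')(h, n) = Mul(h, Add(-1, n)) (Function('Z')(h, n) = Mul(Add(h, Add(h, Mul(-1, h))), Add(n, -1)) = Mul(Add(h, 0), Add(-1, n)) = Mul(h, Add(-1, n)))
Mul(Function('Z')(265, 137), Pow(-77889, -1)) = Mul(Mul(265, Add(-1, 137)), Pow(-77889, -1)) = Mul(Mul(265, 136), Rational(-1, 77889)) = Mul(36040, Rational(-1, 77889)) = Rational(-36040, 77889)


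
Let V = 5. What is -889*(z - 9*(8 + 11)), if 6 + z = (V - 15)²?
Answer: 68453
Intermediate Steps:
z = 94 (z = -6 + (5 - 15)² = -6 + (-10)² = -6 + 100 = 94)
-889*(z - 9*(8 + 11)) = -889*(94 - 9*(8 + 11)) = -889*(94 - 9*19) = -889*(94 - 171) = -889*(-77) = 68453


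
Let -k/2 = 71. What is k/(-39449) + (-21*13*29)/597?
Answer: -104077653/7850351 ≈ -13.258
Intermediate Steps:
k = -142 (k = -2*71 = -142)
k/(-39449) + (-21*13*29)/597 = -142/(-39449) + (-21*13*29)/597 = -142*(-1/39449) - 273*29*(1/597) = 142/39449 - 7917*1/597 = 142/39449 - 2639/199 = -104077653/7850351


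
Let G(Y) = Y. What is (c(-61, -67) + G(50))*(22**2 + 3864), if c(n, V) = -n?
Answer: 482628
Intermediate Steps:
(c(-61, -67) + G(50))*(22**2 + 3864) = (-1*(-61) + 50)*(22**2 + 3864) = (61 + 50)*(484 + 3864) = 111*4348 = 482628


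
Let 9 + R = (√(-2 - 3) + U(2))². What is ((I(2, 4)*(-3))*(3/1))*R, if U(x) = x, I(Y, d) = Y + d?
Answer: 540 - 216*I*√5 ≈ 540.0 - 482.99*I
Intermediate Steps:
R = -9 + (2 + I*√5)² (R = -9 + (√(-2 - 3) + 2)² = -9 + (√(-5) + 2)² = -9 + (I*√5 + 2)² = -9 + (2 + I*√5)² ≈ -10.0 + 8.9443*I)
((I(2, 4)*(-3))*(3/1))*R = (((2 + 4)*(-3))*(3/1))*(-10 + 4*I*√5) = ((6*(-3))*(3*1))*(-10 + 4*I*√5) = (-18*3)*(-10 + 4*I*√5) = -54*(-10 + 4*I*√5) = 540 - 216*I*√5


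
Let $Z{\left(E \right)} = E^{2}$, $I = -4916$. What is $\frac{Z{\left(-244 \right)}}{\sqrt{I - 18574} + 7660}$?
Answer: $\frac{45604576}{5869909} - \frac{267912 i \sqrt{290}}{29349545} \approx 7.7692 - 0.15545 i$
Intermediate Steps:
$\frac{Z{\left(-244 \right)}}{\sqrt{I - 18574} + 7660} = \frac{\left(-244\right)^{2}}{\sqrt{-4916 - 18574} + 7660} = \frac{59536}{\sqrt{-23490} + 7660} = \frac{59536}{9 i \sqrt{290} + 7660} = \frac{59536}{7660 + 9 i \sqrt{290}}$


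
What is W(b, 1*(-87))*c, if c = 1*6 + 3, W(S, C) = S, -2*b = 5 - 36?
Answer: 279/2 ≈ 139.50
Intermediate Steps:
b = 31/2 (b = -(5 - 36)/2 = -½*(-31) = 31/2 ≈ 15.500)
c = 9 (c = 6 + 3 = 9)
W(b, 1*(-87))*c = (31/2)*9 = 279/2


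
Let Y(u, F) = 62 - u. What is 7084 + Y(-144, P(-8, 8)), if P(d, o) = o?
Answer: 7290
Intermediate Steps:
7084 + Y(-144, P(-8, 8)) = 7084 + (62 - 1*(-144)) = 7084 + (62 + 144) = 7084 + 206 = 7290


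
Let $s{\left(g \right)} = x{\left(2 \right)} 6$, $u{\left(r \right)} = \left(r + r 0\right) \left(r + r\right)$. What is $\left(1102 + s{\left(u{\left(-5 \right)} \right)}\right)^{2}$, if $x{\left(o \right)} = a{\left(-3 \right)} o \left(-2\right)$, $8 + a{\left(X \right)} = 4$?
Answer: $1435204$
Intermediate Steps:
$a{\left(X \right)} = -4$ ($a{\left(X \right)} = -8 + 4 = -4$)
$x{\left(o \right)} = 8 o$ ($x{\left(o \right)} = - 4 o \left(-2\right) = 8 o$)
$u{\left(r \right)} = 2 r^{2}$ ($u{\left(r \right)} = \left(r + 0\right) 2 r = r 2 r = 2 r^{2}$)
$s{\left(g \right)} = 96$ ($s{\left(g \right)} = 8 \cdot 2 \cdot 6 = 16 \cdot 6 = 96$)
$\left(1102 + s{\left(u{\left(-5 \right)} \right)}\right)^{2} = \left(1102 + 96\right)^{2} = 1198^{2} = 1435204$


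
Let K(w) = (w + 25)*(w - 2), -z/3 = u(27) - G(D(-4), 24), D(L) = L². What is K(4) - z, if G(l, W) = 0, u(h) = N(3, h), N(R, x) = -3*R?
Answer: 31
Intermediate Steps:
u(h) = -9 (u(h) = -3*3 = -9)
z = 27 (z = -3*(-9 - 1*0) = -3*(-9 + 0) = -3*(-9) = 27)
K(w) = (-2 + w)*(25 + w) (K(w) = (25 + w)*(-2 + w) = (-2 + w)*(25 + w))
K(4) - z = (-50 + 4² + 23*4) - 1*27 = (-50 + 16 + 92) - 27 = 58 - 27 = 31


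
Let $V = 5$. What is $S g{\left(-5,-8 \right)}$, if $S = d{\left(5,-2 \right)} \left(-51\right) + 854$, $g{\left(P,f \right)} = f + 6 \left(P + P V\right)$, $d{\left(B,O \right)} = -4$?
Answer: $-198904$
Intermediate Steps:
$g{\left(P,f \right)} = f + 36 P$ ($g{\left(P,f \right)} = f + 6 \left(P + P 5\right) = f + 6 \left(P + 5 P\right) = f + 6 \cdot 6 P = f + 36 P$)
$S = 1058$ ($S = \left(-4\right) \left(-51\right) + 854 = 204 + 854 = 1058$)
$S g{\left(-5,-8 \right)} = 1058 \left(-8 + 36 \left(-5\right)\right) = 1058 \left(-8 - 180\right) = 1058 \left(-188\right) = -198904$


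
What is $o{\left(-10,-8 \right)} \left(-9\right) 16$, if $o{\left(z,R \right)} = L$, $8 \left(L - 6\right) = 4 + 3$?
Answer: $-990$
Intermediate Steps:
$L = \frac{55}{8}$ ($L = 6 + \frac{4 + 3}{8} = 6 + \frac{1}{8} \cdot 7 = 6 + \frac{7}{8} = \frac{55}{8} \approx 6.875$)
$o{\left(z,R \right)} = \frac{55}{8}$
$o{\left(-10,-8 \right)} \left(-9\right) 16 = \frac{55}{8} \left(-9\right) 16 = \left(- \frac{495}{8}\right) 16 = -990$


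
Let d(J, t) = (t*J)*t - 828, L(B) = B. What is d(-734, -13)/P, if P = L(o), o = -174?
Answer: 2153/3 ≈ 717.67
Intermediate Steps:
P = -174
d(J, t) = -828 + J*t² (d(J, t) = (J*t)*t - 828 = J*t² - 828 = -828 + J*t²)
d(-734, -13)/P = (-828 - 734*(-13)²)/(-174) = (-828 - 734*169)*(-1/174) = (-828 - 124046)*(-1/174) = -124874*(-1/174) = 2153/3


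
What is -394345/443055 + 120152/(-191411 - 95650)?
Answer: -11095667627/8478920757 ≈ -1.3086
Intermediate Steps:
-394345/443055 + 120152/(-191411 - 95650) = -394345*1/443055 + 120152/(-287061) = -78869/88611 + 120152*(-1/287061) = -78869/88611 - 120152/287061 = -11095667627/8478920757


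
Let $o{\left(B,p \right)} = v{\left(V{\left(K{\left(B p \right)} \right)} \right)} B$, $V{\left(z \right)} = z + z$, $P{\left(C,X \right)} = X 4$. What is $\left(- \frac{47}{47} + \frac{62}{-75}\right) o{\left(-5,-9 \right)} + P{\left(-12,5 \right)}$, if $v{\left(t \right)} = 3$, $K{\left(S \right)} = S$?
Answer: $\frac{237}{5} \approx 47.4$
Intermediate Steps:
$P{\left(C,X \right)} = 4 X$
$V{\left(z \right)} = 2 z$
$o{\left(B,p \right)} = 3 B$
$\left(- \frac{47}{47} + \frac{62}{-75}\right) o{\left(-5,-9 \right)} + P{\left(-12,5 \right)} = \left(- \frac{47}{47} + \frac{62}{-75}\right) 3 \left(-5\right) + 4 \cdot 5 = \left(\left(-47\right) \frac{1}{47} + 62 \left(- \frac{1}{75}\right)\right) \left(-15\right) + 20 = \left(-1 - \frac{62}{75}\right) \left(-15\right) + 20 = \left(- \frac{137}{75}\right) \left(-15\right) + 20 = \frac{137}{5} + 20 = \frac{237}{5}$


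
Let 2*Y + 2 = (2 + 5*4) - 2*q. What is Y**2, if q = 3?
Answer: 49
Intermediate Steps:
Y = 7 (Y = -1 + ((2 + 5*4) - 2*3)/2 = -1 + ((2 + 20) - 6)/2 = -1 + (22 - 6)/2 = -1 + (1/2)*16 = -1 + 8 = 7)
Y**2 = 7**2 = 49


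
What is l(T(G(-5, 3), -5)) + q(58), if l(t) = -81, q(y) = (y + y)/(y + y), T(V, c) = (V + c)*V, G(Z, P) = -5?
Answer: -80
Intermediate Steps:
T(V, c) = V*(V + c)
q(y) = 1 (q(y) = (2*y)/((2*y)) = (2*y)*(1/(2*y)) = 1)
l(T(G(-5, 3), -5)) + q(58) = -81 + 1 = -80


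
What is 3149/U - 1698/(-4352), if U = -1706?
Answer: -2701915/1856128 ≈ -1.4557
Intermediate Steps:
3149/U - 1698/(-4352) = 3149/(-1706) - 1698/(-4352) = 3149*(-1/1706) - 1698*(-1/4352) = -3149/1706 + 849/2176 = -2701915/1856128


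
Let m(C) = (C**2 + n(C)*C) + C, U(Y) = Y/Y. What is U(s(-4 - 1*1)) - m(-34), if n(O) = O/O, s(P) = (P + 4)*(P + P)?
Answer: -1087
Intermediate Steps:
s(P) = 2*P*(4 + P) (s(P) = (4 + P)*(2*P) = 2*P*(4 + P))
n(O) = 1
U(Y) = 1
m(C) = C**2 + 2*C (m(C) = (C**2 + 1*C) + C = (C**2 + C) + C = (C + C**2) + C = C**2 + 2*C)
U(s(-4 - 1*1)) - m(-34) = 1 - (-34)*(2 - 34) = 1 - (-34)*(-32) = 1 - 1*1088 = 1 - 1088 = -1087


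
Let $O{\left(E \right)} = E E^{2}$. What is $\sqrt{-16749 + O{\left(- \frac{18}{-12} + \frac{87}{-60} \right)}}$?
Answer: $\frac{i \sqrt{669959995}}{200} \approx 129.42 i$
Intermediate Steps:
$O{\left(E \right)} = E^{3}$
$\sqrt{-16749 + O{\left(- \frac{18}{-12} + \frac{87}{-60} \right)}} = \sqrt{-16749 + \left(- \frac{18}{-12} + \frac{87}{-60}\right)^{3}} = \sqrt{-16749 + \left(\left(-18\right) \left(- \frac{1}{12}\right) + 87 \left(- \frac{1}{60}\right)\right)^{3}} = \sqrt{-16749 + \left(\frac{3}{2} - \frac{29}{20}\right)^{3}} = \sqrt{-16749 + \left(\frac{1}{20}\right)^{3}} = \sqrt{-16749 + \frac{1}{8000}} = \sqrt{- \frac{133991999}{8000}} = \frac{i \sqrt{669959995}}{200}$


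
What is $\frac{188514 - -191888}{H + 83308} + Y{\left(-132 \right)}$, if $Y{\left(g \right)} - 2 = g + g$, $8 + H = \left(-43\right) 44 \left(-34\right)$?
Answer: $- \frac{19149067}{73814} \approx -259.42$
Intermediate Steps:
$H = 64320$ ($H = -8 + \left(-43\right) 44 \left(-34\right) = -8 - -64328 = -8 + 64328 = 64320$)
$Y{\left(g \right)} = 2 + 2 g$ ($Y{\left(g \right)} = 2 + \left(g + g\right) = 2 + 2 g$)
$\frac{188514 - -191888}{H + 83308} + Y{\left(-132 \right)} = \frac{188514 - -191888}{64320 + 83308} + \left(2 + 2 \left(-132\right)\right) = \frac{188514 + 191888}{147628} + \left(2 - 264\right) = 380402 \cdot \frac{1}{147628} - 262 = \frac{190201}{73814} - 262 = - \frac{19149067}{73814}$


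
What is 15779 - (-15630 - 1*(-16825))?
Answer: 14584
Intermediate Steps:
15779 - (-15630 - 1*(-16825)) = 15779 - (-15630 + 16825) = 15779 - 1*1195 = 15779 - 1195 = 14584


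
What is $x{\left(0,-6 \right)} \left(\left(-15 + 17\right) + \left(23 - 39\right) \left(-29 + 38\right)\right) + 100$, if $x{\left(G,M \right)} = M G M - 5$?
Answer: $810$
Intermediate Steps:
$x{\left(G,M \right)} = -5 + G M^{2}$ ($x{\left(G,M \right)} = G M M - 5 = G M^{2} - 5 = -5 + G M^{2}$)
$x{\left(0,-6 \right)} \left(\left(-15 + 17\right) + \left(23 - 39\right) \left(-29 + 38\right)\right) + 100 = \left(-5 + 0 \left(-6\right)^{2}\right) \left(\left(-15 + 17\right) + \left(23 - 39\right) \left(-29 + 38\right)\right) + 100 = \left(-5 + 0 \cdot 36\right) \left(2 - 144\right) + 100 = \left(-5 + 0\right) \left(2 - 144\right) + 100 = \left(-5\right) \left(-142\right) + 100 = 710 + 100 = 810$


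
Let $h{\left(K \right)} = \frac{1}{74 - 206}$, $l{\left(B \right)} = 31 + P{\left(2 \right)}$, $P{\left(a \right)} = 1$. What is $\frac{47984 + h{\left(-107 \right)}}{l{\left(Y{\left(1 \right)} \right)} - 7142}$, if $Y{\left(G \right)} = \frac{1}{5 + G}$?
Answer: $- \frac{6333887}{938520} \approx -6.7488$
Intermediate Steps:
$l{\left(B \right)} = 32$ ($l{\left(B \right)} = 31 + 1 = 32$)
$h{\left(K \right)} = - \frac{1}{132}$ ($h{\left(K \right)} = \frac{1}{-132} = - \frac{1}{132}$)
$\frac{47984 + h{\left(-107 \right)}}{l{\left(Y{\left(1 \right)} \right)} - 7142} = \frac{47984 - \frac{1}{132}}{32 - 7142} = \frac{6333887}{132 \left(-7110\right)} = \frac{6333887}{132} \left(- \frac{1}{7110}\right) = - \frac{6333887}{938520}$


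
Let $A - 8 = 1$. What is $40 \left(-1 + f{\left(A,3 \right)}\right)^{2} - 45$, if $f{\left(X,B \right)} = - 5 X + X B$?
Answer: $14395$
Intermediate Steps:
$A = 9$ ($A = 8 + 1 = 9$)
$f{\left(X,B \right)} = - 5 X + B X$
$40 \left(-1 + f{\left(A,3 \right)}\right)^{2} - 45 = 40 \left(-1 + 9 \left(-5 + 3\right)\right)^{2} - 45 = 40 \left(-1 + 9 \left(-2\right)\right)^{2} - 45 = 40 \left(-1 - 18\right)^{2} - 45 = 40 \left(-19\right)^{2} - 45 = 40 \cdot 361 - 45 = 14440 - 45 = 14395$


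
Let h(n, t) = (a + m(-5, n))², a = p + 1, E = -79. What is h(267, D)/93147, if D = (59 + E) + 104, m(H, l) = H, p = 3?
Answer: 1/93147 ≈ 1.0736e-5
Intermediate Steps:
a = 4 (a = 3 + 1 = 4)
D = 84 (D = (59 - 79) + 104 = -20 + 104 = 84)
h(n, t) = 1 (h(n, t) = (4 - 5)² = (-1)² = 1)
h(267, D)/93147 = 1/93147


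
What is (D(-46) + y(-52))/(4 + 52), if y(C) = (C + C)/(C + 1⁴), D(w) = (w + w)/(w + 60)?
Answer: -809/9996 ≈ -0.080932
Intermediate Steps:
D(w) = 2*w/(60 + w) (D(w) = (2*w)/(60 + w) = 2*w/(60 + w))
y(C) = 2*C/(1 + C) (y(C) = (2*C)/(C + 1) = (2*C)/(1 + C) = 2*C/(1 + C))
(D(-46) + y(-52))/(4 + 52) = (2*(-46)/(60 - 46) + 2*(-52)/(1 - 52))/(4 + 52) = (2*(-46)/14 + 2*(-52)/(-51))/56 = (2*(-46)*(1/14) + 2*(-52)*(-1/51))*(1/56) = (-46/7 + 104/51)*(1/56) = -1618/357*1/56 = -809/9996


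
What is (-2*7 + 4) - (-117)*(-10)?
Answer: -1180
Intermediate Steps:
(-2*7 + 4) - (-117)*(-10) = (-14 + 4) - 117*10 = -10 - 1170 = -1180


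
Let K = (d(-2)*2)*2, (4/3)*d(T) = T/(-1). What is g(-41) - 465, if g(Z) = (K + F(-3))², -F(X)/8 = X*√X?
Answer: -2157 + 288*I*√3 ≈ -2157.0 + 498.83*I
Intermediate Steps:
d(T) = -3*T/4 (d(T) = 3*(T/(-1))/4 = 3*(T*(-1))/4 = 3*(-T)/4 = -3*T/4)
F(X) = -8*X^(3/2) (F(X) = -8*X*√X = -8*X^(3/2))
K = 6 (K = (-¾*(-2)*2)*2 = ((3/2)*2)*2 = 3*2 = 6)
g(Z) = (6 + 24*I*√3)² (g(Z) = (6 - (-24)*I*√3)² = (6 + 24*I*√3)²)
g(-41) - 465 = (-1692 + 288*I*√3) - 465 = -2157 + 288*I*√3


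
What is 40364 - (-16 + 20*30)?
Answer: 39780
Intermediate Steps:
40364 - (-16 + 20*30) = 40364 - (-16 + 600) = 40364 - 1*584 = 40364 - 584 = 39780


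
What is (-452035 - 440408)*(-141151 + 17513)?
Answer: 110339867634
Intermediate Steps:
(-452035 - 440408)*(-141151 + 17513) = -892443*(-123638) = 110339867634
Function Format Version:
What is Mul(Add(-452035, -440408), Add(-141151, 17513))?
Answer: 110339867634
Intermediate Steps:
Mul(Add(-452035, -440408), Add(-141151, 17513)) = Mul(-892443, -123638) = 110339867634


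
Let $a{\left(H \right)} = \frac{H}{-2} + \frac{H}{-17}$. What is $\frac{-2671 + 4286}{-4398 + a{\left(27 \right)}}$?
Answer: $- \frac{10982}{30009} \approx -0.36596$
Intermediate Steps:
$a{\left(H \right)} = - \frac{19 H}{34}$ ($a{\left(H \right)} = H \left(- \frac{1}{2}\right) + H \left(- \frac{1}{17}\right) = - \frac{H}{2} - \frac{H}{17} = - \frac{19 H}{34}$)
$\frac{-2671 + 4286}{-4398 + a{\left(27 \right)}} = \frac{-2671 + 4286}{-4398 - \frac{513}{34}} = \frac{1615}{-4398 - \frac{513}{34}} = \frac{1615}{- \frac{150045}{34}} = 1615 \left(- \frac{34}{150045}\right) = - \frac{10982}{30009}$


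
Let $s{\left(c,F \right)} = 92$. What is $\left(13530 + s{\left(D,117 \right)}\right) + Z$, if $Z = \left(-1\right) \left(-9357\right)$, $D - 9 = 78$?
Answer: $22979$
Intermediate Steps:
$D = 87$ ($D = 9 + 78 = 87$)
$Z = 9357$
$\left(13530 + s{\left(D,117 \right)}\right) + Z = \left(13530 + 92\right) + 9357 = 13622 + 9357 = 22979$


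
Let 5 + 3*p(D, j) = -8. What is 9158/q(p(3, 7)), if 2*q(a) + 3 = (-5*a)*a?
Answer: -41211/218 ≈ -189.04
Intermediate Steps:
p(D, j) = -13/3 (p(D, j) = -5/3 + (⅓)*(-8) = -5/3 - 8/3 = -13/3)
q(a) = -3/2 - 5*a²/2 (q(a) = -3/2 + ((-5*a)*a)/2 = -3/2 + (-5*a²)/2 = -3/2 - 5*a²/2)
9158/q(p(3, 7)) = 9158/(-3/2 - 5*(-13/3)²/2) = 9158/(-3/2 - 5/2*169/9) = 9158/(-3/2 - 845/18) = 9158/(-436/9) = 9158*(-9/436) = -41211/218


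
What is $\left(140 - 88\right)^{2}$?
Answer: $2704$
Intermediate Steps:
$\left(140 - 88\right)^{2} = 52^{2} = 2704$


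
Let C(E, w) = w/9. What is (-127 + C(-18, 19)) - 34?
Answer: -1430/9 ≈ -158.89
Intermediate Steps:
C(E, w) = w/9 (C(E, w) = w*(1/9) = w/9)
(-127 + C(-18, 19)) - 34 = (-127 + (1/9)*19) - 34 = (-127 + 19/9) - 34 = -1124/9 - 34 = -1430/9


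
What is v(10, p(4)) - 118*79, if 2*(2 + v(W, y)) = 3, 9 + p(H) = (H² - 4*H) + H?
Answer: -18645/2 ≈ -9322.5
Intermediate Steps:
p(H) = -9 + H² - 3*H (p(H) = -9 + ((H² - 4*H) + H) = -9 + (H² - 3*H) = -9 + H² - 3*H)
v(W, y) = -½ (v(W, y) = -2 + (½)*3 = -2 + 3/2 = -½)
v(10, p(4)) - 118*79 = -½ - 118*79 = -½ - 9322 = -18645/2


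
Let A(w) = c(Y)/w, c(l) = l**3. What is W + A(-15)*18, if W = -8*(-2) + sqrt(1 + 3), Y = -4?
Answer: 474/5 ≈ 94.800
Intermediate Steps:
A(w) = -64/w (A(w) = (-4)**3/w = -64/w)
W = 18 (W = 16 + sqrt(4) = 16 + 2 = 18)
W + A(-15)*18 = 18 - 64/(-15)*18 = 18 - 64*(-1/15)*18 = 18 + (64/15)*18 = 18 + 384/5 = 474/5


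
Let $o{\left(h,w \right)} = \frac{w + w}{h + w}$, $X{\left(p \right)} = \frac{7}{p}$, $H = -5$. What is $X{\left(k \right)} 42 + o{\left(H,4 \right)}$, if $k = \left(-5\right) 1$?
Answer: $- \frac{334}{5} \approx -66.8$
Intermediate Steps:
$k = -5$
$o{\left(h,w \right)} = \frac{2 w}{h + w}$
$X{\left(k \right)} 42 + o{\left(H,4 \right)} = \frac{7}{-5} \cdot 42 + 2 \cdot 4 \frac{1}{-5 + 4} = 7 \left(- \frac{1}{5}\right) 42 + 2 \cdot 4 \frac{1}{-1} = \left(- \frac{7}{5}\right) 42 + 2 \cdot 4 \left(-1\right) = - \frac{294}{5} - 8 = - \frac{334}{5}$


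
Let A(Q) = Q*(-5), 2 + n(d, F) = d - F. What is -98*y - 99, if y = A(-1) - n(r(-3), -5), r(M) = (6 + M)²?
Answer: 587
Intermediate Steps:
n(d, F) = -2 + d - F (n(d, F) = -2 + (d - F) = -2 + d - F)
A(Q) = -5*Q
y = -7 (y = -5*(-1) - (-2 + (6 - 3)² - 1*(-5)) = 5 - (-2 + 3² + 5) = 5 - (-2 + 9 + 5) = 5 - 1*12 = 5 - 12 = -7)
-98*y - 99 = -98*(-7) - 99 = 686 - 99 = 587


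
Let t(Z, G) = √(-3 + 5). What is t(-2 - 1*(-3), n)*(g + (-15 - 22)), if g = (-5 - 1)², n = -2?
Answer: -√2 ≈ -1.4142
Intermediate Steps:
g = 36 (g = (-6)² = 36)
t(Z, G) = √2
t(-2 - 1*(-3), n)*(g + (-15 - 22)) = √2*(36 + (-15 - 22)) = √2*(36 - 37) = √2*(-1) = -√2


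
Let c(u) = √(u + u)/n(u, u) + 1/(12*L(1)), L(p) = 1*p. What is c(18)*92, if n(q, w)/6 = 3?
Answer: 115/3 ≈ 38.333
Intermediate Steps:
L(p) = p
n(q, w) = 18 (n(q, w) = 6*3 = 18)
c(u) = 1/12 + √2*√u/18 (c(u) = √(u + u)/18 + 1/(12*1) = √(2*u)*(1/18) + (1/12)*1 = (√2*√u)*(1/18) + 1/12 = √2*√u/18 + 1/12 = 1/12 + √2*√u/18)
c(18)*92 = (1/12 + √2*√18/18)*92 = (1/12 + √2*(3*√2)/18)*92 = (1/12 + ⅓)*92 = (5/12)*92 = 115/3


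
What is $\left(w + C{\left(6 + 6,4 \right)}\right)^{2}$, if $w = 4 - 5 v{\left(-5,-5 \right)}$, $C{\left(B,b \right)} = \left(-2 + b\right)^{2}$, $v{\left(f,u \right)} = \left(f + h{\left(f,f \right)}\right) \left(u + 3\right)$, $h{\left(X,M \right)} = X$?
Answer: $8464$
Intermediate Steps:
$v{\left(f,u \right)} = 2 f \left(3 + u\right)$ ($v{\left(f,u \right)} = \left(f + f\right) \left(u + 3\right) = 2 f \left(3 + u\right)$)
$w = -96$ ($w = 4 - 5 \cdot 2 \left(-5\right) \left(3 - 5\right) = 4 - 5 \cdot 2 \left(-5\right) \left(-2\right) = 4 - 100 = -96$)
$\left(w + C{\left(6 + 6,4 \right)}\right)^{2} = \left(-96 + \left(-2 + 4\right)^{2}\right)^{2} = \left(-96 + 2^{2}\right)^{2} = \left(-96 + 4\right)^{2} = \left(-92\right)^{2} = 8464$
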